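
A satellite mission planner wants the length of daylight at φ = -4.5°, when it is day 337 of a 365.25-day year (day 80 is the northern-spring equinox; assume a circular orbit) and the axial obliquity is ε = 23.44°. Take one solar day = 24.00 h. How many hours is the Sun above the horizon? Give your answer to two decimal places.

Solar longitude: λ_s = 360° × (337 − 80)/365.25 = 253.306°.
sin δ = sin 23.44° × sin 253.306° = -0.38102, so δ = -22.397°.
cos H₀ = −tan φ · tan δ = −tan(-4.5°) × tan(-22.397°) = -0.0324, so H₀ = 1.6032 rad = 91.86°.
Daylight = 2H₀/(2π) × 24.00 h = (1.6032/π) × 24.00 = 12.25 h.

12.25 h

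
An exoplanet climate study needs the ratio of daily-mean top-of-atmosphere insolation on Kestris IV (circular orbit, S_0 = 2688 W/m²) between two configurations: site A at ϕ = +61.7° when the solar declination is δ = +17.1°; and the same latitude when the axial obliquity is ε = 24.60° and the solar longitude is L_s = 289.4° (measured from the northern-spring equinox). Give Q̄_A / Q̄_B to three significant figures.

— Configuration A (ϕ=+61.7°):
cos h₀ = −tan(+61.7°) tan(+17.100°) = -0.5713, h₀ = 2.1789 rad.
Bracket: h₀ sin ϕ sin δ + cos ϕ cos δ sin h₀ = 2.1789×0.88048×0.29404 + 0.47409×0.95579×0.82071 = 0.564109 + 0.371889 = 0.935998.
Q̄ = (S_0/π) × [bracket] = (2688/π) × 0.935998 = 800.86 W/m².
— Configuration B (ϕ=+61.7°):
Solar declination: sin δ = sin ε · sin L_s = sin 24.60° × sin 289.4° = -0.39265, so δ = -23.119°.
cos h₀ = −tan(+61.7°) tan(-23.119°) = 0.7929, h₀ = 0.6552 rad.
Bracket: h₀ sin ϕ sin δ + cos ϕ cos δ sin h₀ = 0.6552×0.88048×-0.39265 + 0.47409×0.91969×0.60935 = -0.226516 + 0.265686 = 0.039170.
Q̄ = (S_0/π) × [bracket] = (2688/π) × 0.039170 = 33.515 W/m².
Ratio Q̄_A / Q̄_B = 800.86 / 33.515 = 23.90.

Q̄_A / Q̄_B ≈ 23.9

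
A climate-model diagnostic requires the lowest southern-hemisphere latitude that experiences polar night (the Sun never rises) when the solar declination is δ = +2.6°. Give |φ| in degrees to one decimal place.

|φ| = 87.4°

Polar night requires cos H₀ = −tan φ tan δ ≥ 1, i.e. tan φ tan δ ≤ −1.
The boundary is |tan φ| · |tan δ| = 1, so |φ| = 90° − |δ| = 90° − 2.6° = 87.4° in the southern hemisphere.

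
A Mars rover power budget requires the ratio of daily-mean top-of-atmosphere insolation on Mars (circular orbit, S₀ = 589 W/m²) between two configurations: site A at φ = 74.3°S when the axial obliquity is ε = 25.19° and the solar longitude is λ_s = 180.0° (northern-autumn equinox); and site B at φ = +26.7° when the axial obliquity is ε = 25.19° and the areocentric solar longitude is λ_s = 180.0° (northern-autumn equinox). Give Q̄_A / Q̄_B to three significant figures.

Q̄_A / Q̄_B ≈ 0.303

— Configuration A (φ=-74.3°):
Solar declination: sin δ = sin ε · sin λ_s = sin 25.19° × sin 180.0° = 0.00000, so δ = +0.000°.
cos H₀ = −tan(-74.3°) tan(+0.000°) = 0.0000, H₀ = 1.5708 rad.
Bracket: H₀ sin φ sin δ + cos φ cos δ sin H₀ = 1.5708×-0.96269×0.00000 + 0.27060×1.00000×1.00000 = -0.000000 + 0.270600 = 0.270600.
Q̄ = (S₀/π) × [bracket] = (589/π) × 0.270600 = 50.733 W/m².
— Configuration B (φ=+26.7°):
sin δ = sin 25.19° × sin 180.0° = 0.00000, so δ = +0.000°.
cos H₀ = −tan(+26.7°) tan(+0.000°) = -0.0000, H₀ = 1.5708 rad.
Bracket: H₀ sin φ sin δ + cos φ cos δ sin H₀ = 1.5708×0.44932×0.00000 + 0.89337×1.00000×1.00000 = 0.000000 + 0.893370 = 0.893370.
Q̄ = (S₀/π) × [bracket] = (589/π) × 0.893370 = 167.49 W/m².
Ratio Q̄_A / Q̄_B = 50.733 / 167.49 = 0.3029.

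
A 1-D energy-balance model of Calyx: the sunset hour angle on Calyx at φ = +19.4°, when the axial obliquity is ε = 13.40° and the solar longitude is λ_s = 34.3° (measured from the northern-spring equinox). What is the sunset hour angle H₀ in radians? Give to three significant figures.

Solar declination: sin δ = sin ε · sin λ_s = sin 13.40° × sin 34.3° = 0.13060, so δ = +7.504°.
cos H₀ = −tan φ · tan δ = −tan(+19.4°) × tan(+7.504°) = -0.0464, so H₀ = 1.6172 rad = 92.66°.

H₀ = 1.62 rad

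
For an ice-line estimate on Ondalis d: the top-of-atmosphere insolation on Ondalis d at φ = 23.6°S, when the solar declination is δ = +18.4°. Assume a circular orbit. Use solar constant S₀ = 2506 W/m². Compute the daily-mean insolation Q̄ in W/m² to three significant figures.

Q̄ ≈ 543 W/m²

cos H₀ = −tan(-23.6°) tan(+18.400°) = 0.1453, H₀ = 1.4249 rad.
Bracket: H₀ sin φ sin δ + cos φ cos δ sin H₀ = 1.4249×-0.40035×0.31565 + 0.91636×0.94888×0.98938 = -0.180065 + 0.860281 = 0.680216.
Q̄ = (S₀/π) × [bracket] = (2506/π) × 0.680216 = 542.6 W/m².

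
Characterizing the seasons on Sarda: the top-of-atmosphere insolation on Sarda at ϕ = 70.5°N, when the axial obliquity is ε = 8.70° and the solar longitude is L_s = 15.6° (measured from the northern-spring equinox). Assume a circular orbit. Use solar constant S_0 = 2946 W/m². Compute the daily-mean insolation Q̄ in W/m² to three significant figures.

Solar declination: sin δ = sin ε · sin L_s = sin 8.70° × sin 15.6° = 0.04068, so δ = +2.331°.
cos h₀ = −tan(+70.5°) tan(+2.331°) = -0.1150, h₀ = 1.6860 rad.
Bracket: h₀ sin ϕ sin δ + cos ϕ cos δ sin h₀ = 1.6860×0.94264×0.04068 + 0.33381×0.99917×0.99337 = 0.064652 + 0.331322 = 0.395974.
Q̄ = (S_0/π) × [bracket] = (2946/π) × 0.395974 = 371.3 W/m².

Q̄ ≈ 371 W/m²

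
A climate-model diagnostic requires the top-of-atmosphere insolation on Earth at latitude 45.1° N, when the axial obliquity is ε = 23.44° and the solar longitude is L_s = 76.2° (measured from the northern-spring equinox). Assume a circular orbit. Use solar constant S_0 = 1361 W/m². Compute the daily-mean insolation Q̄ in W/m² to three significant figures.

Q̄ ≈ 494 W/m²

Solar declination: sin δ = sin ε · sin L_s = sin 23.44° × sin 76.2° = 0.38631, so δ = +22.725°.
cos h₀ = −tan(+45.1°) tan(+22.725°) = -0.4203, h₀ = 2.0046 rad.
Bracket: h₀ sin ϕ sin δ + cos ϕ cos δ sin h₀ = 2.0046×0.70834×0.38631 + 0.70587×0.92237×0.90739 = 0.548536 + 0.590777 = 1.139313.
Q̄ = (S_0/π) × [bracket] = (1361/π) × 1.139313 = 493.6 W/m².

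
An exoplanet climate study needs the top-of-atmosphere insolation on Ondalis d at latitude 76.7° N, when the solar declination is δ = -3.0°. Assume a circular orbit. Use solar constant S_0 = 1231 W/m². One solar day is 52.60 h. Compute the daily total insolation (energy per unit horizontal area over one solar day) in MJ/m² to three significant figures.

11.5 MJ/m²

cos h₀ = −tan(+76.7°) tan(-3.000°) = 0.2217, h₀ = 1.3472 rad.
Bracket: h₀ sin ϕ sin δ + cos ϕ cos δ sin h₀ = 1.3472×0.97318×-0.05234 + 0.23005×0.99863×0.97511 = -0.068621 + 0.224017 = 0.155396.
Q̄ = (S_0/π) × [bracket] = (1231/π) × 0.155396 = 60.890 W/m².
Daily total = Q̄ × 52.60 h × 3600 s/h = 60.890 × 52.60 × 3600 / 10⁶ = 11.53 MJ/m².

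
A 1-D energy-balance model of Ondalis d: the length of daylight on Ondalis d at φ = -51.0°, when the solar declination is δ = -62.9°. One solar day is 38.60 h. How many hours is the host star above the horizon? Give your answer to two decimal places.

38.60 h

Sunrise equation: cos H₀ = −tan φ · tan δ = -2.4132 ≤ −1, so the host star never sets (polar day) and H₀ = π.
Daylight = 2H₀/(2π) × 38.60 h = (3.1416/π) × 38.60 = 38.60 h.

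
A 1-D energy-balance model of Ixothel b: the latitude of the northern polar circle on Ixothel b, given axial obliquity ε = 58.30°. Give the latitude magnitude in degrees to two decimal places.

The polar circle is the lowest latitude that experiences at least one full rotation of continuous daylight at the northern-summer solstice; it lies at |ϕ| = 90° − ε = 90° − 58.30° = 31.70°.

31.70°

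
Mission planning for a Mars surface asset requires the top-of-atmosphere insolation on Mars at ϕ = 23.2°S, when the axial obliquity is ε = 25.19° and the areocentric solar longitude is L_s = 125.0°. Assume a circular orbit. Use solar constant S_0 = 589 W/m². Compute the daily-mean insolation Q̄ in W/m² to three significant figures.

Q̄ ≈ 123 W/m²

sin δ = sin 25.19° × sin 125.0° = 0.34865, so δ = +20.405°.
cos h₀ = −tan(-23.2°) tan(+20.405°) = 0.1594, h₀ = 1.4107 rad.
Bracket: h₀ sin ϕ sin δ + cos ϕ cos δ sin h₀ = 1.4107×-0.39394×0.34865 + 0.91914×0.93725×0.98721 = -0.193756 + 0.850446 = 0.656690.
Q̄ = (S_0/π) × [bracket] = (589/π) × 0.656690 = 123.1 W/m².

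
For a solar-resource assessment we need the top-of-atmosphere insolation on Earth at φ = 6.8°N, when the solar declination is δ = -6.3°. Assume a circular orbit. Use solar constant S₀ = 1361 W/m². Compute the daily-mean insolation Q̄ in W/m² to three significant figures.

Q̄ ≈ 419 W/m²

cos H₀ = −tan(+6.8°) tan(-6.300°) = 0.0132, H₀ = 1.5576 rad.
Bracket: H₀ sin φ sin δ + cos φ cos δ sin H₀ = 1.5576×0.11840×-0.10973 + 0.99297×0.99396×0.99991 = -0.020236 + 0.986884 = 0.966648.
Q̄ = (S₀/π) × [bracket] = (1361/π) × 0.966648 = 418.8 W/m².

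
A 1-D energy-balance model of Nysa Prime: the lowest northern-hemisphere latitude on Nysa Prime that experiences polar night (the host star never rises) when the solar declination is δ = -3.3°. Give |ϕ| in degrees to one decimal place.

|ϕ| = 86.7°

Polar night requires cos h₀ = −tan ϕ tan δ ≥ 1, i.e. tan ϕ tan δ ≤ −1.
The boundary is |tan ϕ| · |tan δ| = 1, so |ϕ| = 90° − |δ| = 90° − 3.3° = 86.7° in the northern hemisphere.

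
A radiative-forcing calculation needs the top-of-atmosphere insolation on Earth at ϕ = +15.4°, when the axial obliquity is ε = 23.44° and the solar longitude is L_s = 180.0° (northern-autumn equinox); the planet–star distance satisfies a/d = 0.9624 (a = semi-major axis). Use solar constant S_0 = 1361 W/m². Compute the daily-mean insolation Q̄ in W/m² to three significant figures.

Solar declination: sin δ = sin ε · sin L_s = sin 23.44° × sin 180.0° = 0.00000, so δ = +0.000°.
cos h₀ = −tan(+15.4°) tan(+0.000°) = -0.0000, h₀ = 1.5708 rad.
Bracket: h₀ sin ϕ sin δ + cos ϕ cos δ sin h₀ = 1.5708×0.26556×0.00000 + 0.96410×1.00000×1.00000 = 0.000000 + 0.964100 = 0.964100.
Inverse-square distance factor (a/d)² = 0.9624² = 0.926214.
Q̄ = (S_0/π) × 0.926214 × [bracket] = (1361/π) × 0.926214 × 0.964100 = 386.8 W/m².

Q̄ ≈ 387 W/m²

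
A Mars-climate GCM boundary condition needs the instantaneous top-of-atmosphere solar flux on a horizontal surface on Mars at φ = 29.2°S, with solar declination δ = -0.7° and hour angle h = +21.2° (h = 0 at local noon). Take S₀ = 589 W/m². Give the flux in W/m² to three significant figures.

cos θ_z = sin φ sin δ + cos φ cos δ cos h = 0.005960 + 0.813785 = 0.819745.
Flux = S₀ · cos θ_z = 589 × 0.819745 = 482.8 W/m².

483 W/m²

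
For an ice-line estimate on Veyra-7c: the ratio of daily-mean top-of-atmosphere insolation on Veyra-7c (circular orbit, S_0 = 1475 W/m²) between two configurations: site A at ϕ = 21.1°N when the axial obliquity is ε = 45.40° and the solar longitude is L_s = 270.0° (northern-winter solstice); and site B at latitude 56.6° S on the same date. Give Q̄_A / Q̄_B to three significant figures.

— Configuration A (ϕ=+21.1°):
Solar declination: sin δ = sin ε · sin L_s = sin 45.40° × sin 270.0° = -0.71203, so δ = -45.400°.
cos h₀ = −tan(+21.1°) tan(-45.400°) = 0.3913, h₀ = 1.1688 rad.
Bracket: h₀ sin ϕ sin δ + cos ϕ cos δ sin h₀ = 1.1688×0.36000×-0.71203 + 0.93295×0.70215×0.92027 = -0.299599 + 0.602842 = 0.303243.
Q̄ = (S_0/π) × [bracket] = (1475/π) × 0.303243 = 142.37 W/m².
— Configuration B (ϕ=-56.6°):
cos h₀ = −tan(-56.6°) tan(-45.400°) = -1.5379 ≤ −1 ⇒ polar day, h₀ = π.
Bracket: h₀ sin ϕ sin δ + cos ϕ cos δ sin h₀ = 3.1416×-0.83485×-0.71203 + 0.55048×0.70215×0.00000 = 1.867487 + 0.000000 = 1.867487.
Q̄ = (S_0/π) × [bracket] = (1475/π) × 1.867487 = 876.80 W/m².
Ratio Q̄_A / Q̄_B = 142.37 / 876.80 = 0.1624.

Q̄_A / Q̄_B ≈ 0.162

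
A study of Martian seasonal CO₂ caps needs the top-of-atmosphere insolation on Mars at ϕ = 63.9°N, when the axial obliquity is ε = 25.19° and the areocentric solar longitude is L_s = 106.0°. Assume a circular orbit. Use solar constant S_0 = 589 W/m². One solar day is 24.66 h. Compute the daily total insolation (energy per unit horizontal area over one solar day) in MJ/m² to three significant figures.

sin δ = sin 25.19° × sin 106.0° = 0.40913, so δ = +24.150°.
cos h₀ = −tan(+63.9°) tan(+24.150°) = -0.9153, h₀ = 2.7269 rad.
Bracket: h₀ sin ϕ sin δ + cos ϕ cos δ sin h₀ = 2.7269×0.89803×0.40913 + 0.43994×0.91247×0.40288 = 1.001893 + 0.161729 = 1.163622.
Q̄ = (S_0/π) × [bracket] = (589/π) × 1.163622 = 218.16 W/m².
Daily total = Q̄ × 24.66 h × 3600 s/h = 218.16 × 24.66 × 3600 / 10⁶ = 19.37 MJ/m².

19.4 MJ/m²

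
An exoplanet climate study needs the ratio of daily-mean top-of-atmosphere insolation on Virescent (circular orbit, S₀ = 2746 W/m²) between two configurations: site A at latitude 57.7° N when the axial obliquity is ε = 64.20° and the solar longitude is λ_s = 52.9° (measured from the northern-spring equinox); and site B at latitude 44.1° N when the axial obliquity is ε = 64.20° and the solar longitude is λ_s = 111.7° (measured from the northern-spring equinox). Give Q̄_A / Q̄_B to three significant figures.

— Configuration A (φ=+57.7°):
Solar declination: sin δ = sin ε · sin λ_s = sin 64.20° × sin 52.9° = 0.71808, so δ = +45.896°.
cos H₀ = −tan(+57.7°) tan(+45.896°) = -1.6321 ≤ −1 ⇒ polar day, H₀ = π.
Bracket: H₀ sin φ sin δ + cos φ cos δ sin H₀ = 3.1416×0.84526×0.71808 + 0.53435×0.69596×0.00000 = 1.906839 + 0.000000 = 1.906839.
Q̄ = (S₀/π) × [bracket] = (2746/π) × 1.906839 = 1666.7 W/m².
— Configuration B (φ=+44.1°):
Solar declination: sin δ = sin ε · sin λ_s = sin 64.20° × sin 111.7° = 0.83652, so δ = +56.774°.
cos H₀ = −tan(+44.1°) tan(+56.774°) = -1.4794 ≤ −1 ⇒ polar day, H₀ = π.
Bracket: H₀ sin φ sin δ + cos φ cos δ sin H₀ = 3.1416×0.69591×0.83652 + 0.71813×0.54794×0.00000 = 1.828859 + 0.000000 = 1.828859.
Q̄ = (S₀/π) × [bracket] = (2746/π) × 1.828859 = 1598.6 W/m².
Ratio Q̄_A / Q̄_B = 1666.7 / 1598.6 = 1.043.

Q̄_A / Q̄_B ≈ 1.04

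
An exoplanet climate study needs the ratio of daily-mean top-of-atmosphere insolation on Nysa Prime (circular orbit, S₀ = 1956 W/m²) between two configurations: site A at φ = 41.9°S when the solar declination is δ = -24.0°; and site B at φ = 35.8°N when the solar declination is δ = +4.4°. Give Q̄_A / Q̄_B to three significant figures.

Q̄_A / Q̄_B ≈ 1.32

— Configuration A (φ=-41.9°):
cos H₀ = −tan(-41.9°) tan(-24.000°) = -0.3995, H₀ = 1.9817 rad.
Bracket: H₀ sin φ sin δ + cos φ cos δ sin H₀ = 1.9817×-0.66783×-0.40674 + 0.74431×0.91355×0.91674 = 0.538295 + 0.623351 = 1.161646.
Q̄ = (S₀/π) × [bracket] = (1956/π) × 1.161646 = 723.26 W/m².
— Configuration B (φ=+35.8°):
cos H₀ = −tan(+35.8°) tan(+4.400°) = -0.0555, H₀ = 1.6263 rad.
Bracket: H₀ sin φ sin δ + cos φ cos δ sin H₀ = 1.6263×0.58496×0.07672 + 0.81106×0.99705×0.99846 = 0.072985 + 0.807422 = 0.880407.
Q̄ = (S₀/π) × [bracket] = (1956/π) × 0.880407 = 548.15 W/m².
Ratio Q̄_A / Q̄_B = 723.26 / 548.15 = 1.319.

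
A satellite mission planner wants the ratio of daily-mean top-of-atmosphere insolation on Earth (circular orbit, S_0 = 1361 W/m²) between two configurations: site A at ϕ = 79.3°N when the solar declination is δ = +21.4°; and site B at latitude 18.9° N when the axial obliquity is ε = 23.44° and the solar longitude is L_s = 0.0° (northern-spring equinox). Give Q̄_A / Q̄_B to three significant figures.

— Configuration A (ϕ=+79.3°):
cos h₀ = −tan(+79.3°) tan(+21.400°) = -2.0740 ≤ −1 ⇒ polar day, h₀ = π.
Bracket: h₀ sin ϕ sin δ + cos ϕ cos δ sin h₀ = 3.1416×0.98261×0.36488 + 0.18567×0.93106×0.00000 = 1.126373 + 0.000000 = 1.126373.
Q̄ = (S_0/π) × [bracket] = (1361/π) × 1.126373 = 487.97 W/m².
— Configuration B (ϕ=+18.9°):
Solar declination: sin δ = sin ε · sin L_s = sin 23.44° × sin 0.0° = 0.00000, so δ = +0.000°.
cos h₀ = −tan(+18.9°) tan(+0.000°) = -0.0000, h₀ = 1.5708 rad.
Bracket: h₀ sin ϕ sin δ + cos ϕ cos δ sin h₀ = 1.5708×0.32392×0.00000 + 0.94609×1.00000×1.00000 = 0.000000 + 0.946090 = 0.946090.
Q̄ = (S_0/π) × [bracket] = (1361/π) × 0.946090 = 409.86 W/m².
Ratio Q̄_A / Q̄_B = 487.97 / 409.86 = 1.191.

Q̄_A / Q̄_B ≈ 1.19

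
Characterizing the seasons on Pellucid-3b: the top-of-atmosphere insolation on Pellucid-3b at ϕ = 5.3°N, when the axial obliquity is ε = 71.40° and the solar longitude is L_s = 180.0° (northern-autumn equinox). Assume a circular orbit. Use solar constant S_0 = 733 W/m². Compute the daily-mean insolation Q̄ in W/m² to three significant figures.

Q̄ ≈ 232 W/m²

Solar declination: sin δ = sin ε · sin L_s = sin 71.40° × sin 180.0° = 0.00000, so δ = +0.000°.
cos h₀ = −tan(+5.3°) tan(+0.000°) = -0.0000, h₀ = 1.5708 rad.
Bracket: h₀ sin ϕ sin δ + cos ϕ cos δ sin h₀ = 1.5708×0.09237×0.00000 + 0.99572×1.00000×1.00000 = 0.000000 + 0.995720 = 0.995720.
Q̄ = (S_0/π) × [bracket] = (733/π) × 0.995720 = 232.3 W/m².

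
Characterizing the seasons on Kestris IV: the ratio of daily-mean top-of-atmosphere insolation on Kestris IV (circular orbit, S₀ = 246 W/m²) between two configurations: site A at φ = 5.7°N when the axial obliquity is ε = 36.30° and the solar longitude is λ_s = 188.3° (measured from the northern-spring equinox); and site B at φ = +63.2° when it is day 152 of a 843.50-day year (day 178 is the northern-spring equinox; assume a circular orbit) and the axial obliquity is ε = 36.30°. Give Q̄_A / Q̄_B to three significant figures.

Q̄_A / Q̄_B ≈ 3.26

— Configuration A (φ=+5.7°):
Solar declination: sin δ = sin ε · sin λ_s = sin 36.30° × sin 188.3° = -0.08546, so δ = -4.903°.
cos H₀ = −tan(+5.7°) tan(-4.903°) = 0.0086, H₀ = 1.5622 rad.
Bracket: H₀ sin φ sin δ + cos φ cos δ sin H₀ = 1.5622×0.09932×-0.08546 + 0.99506×0.99634×0.99996 = -0.013260 + 0.991378 = 0.978118.
Q̄ = (S₀/π) × [bracket] = (246/π) × 0.978118 = 76.591 W/m².
— Configuration B (φ=+63.2°):
Solar longitude: λ_s = 360° × (152 − 178)/843.50 = -11.097°, i.e. -11.097° + 360° = 348.903°.
sin δ = sin 36.30° × sin 348.903° = -0.11394, so δ = -6.543°.
cos H₀ = −tan(+63.2°) tan(-6.543°) = 0.2270, H₀ = 1.3418 rad.
Bracket: H₀ sin φ sin δ + cos φ cos δ sin H₀ = 1.3418×0.89259×-0.11394 + 0.45088×0.99349×0.97388 = -0.136463 + 0.436244 = 0.299781.
Q̄ = (S₀/π) × [bracket] = (246/π) × 0.299781 = 23.474 W/m².
Ratio Q̄_A / Q̄_B = 76.591 / 23.474 = 3.263.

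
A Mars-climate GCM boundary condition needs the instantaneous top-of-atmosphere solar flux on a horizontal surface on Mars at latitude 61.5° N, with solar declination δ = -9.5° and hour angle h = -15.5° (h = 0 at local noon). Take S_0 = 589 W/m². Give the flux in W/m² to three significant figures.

cos θ_z = sin ϕ sin δ + cos ϕ cos δ cos h = -0.145047 + 0.453499 = 0.308452.
Flux = S_0 · cos θ_z = 589 × 0.308452 = 181.7 W/m².

182 W/m²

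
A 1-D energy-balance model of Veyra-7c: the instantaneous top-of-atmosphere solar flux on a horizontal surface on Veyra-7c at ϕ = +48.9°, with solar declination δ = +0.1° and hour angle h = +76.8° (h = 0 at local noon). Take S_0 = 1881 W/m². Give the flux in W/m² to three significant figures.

cos θ_z = sin ϕ sin δ + cos ϕ cos δ cos h = 0.001315 + 0.150112 = 0.151427.
Flux = S_0 · cos θ_z = 1881 × 0.151427 = 284.8 W/m².

285 W/m²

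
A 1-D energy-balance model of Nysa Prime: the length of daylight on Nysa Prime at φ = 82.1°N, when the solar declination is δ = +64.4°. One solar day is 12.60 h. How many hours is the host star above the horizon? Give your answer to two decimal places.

12.60 h

Sunrise equation: cos H₀ = −tan φ · tan δ = -15.0414 ≤ −1, so the host star never sets (polar day) and H₀ = π.
Daylight = 2H₀/(2π) × 12.60 h = (3.1416/π) × 12.60 = 12.60 h.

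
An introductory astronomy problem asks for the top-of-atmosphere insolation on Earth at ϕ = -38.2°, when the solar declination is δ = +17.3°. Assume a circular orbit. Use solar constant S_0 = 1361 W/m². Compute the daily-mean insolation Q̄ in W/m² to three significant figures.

cos h₀ = −tan(-38.2°) tan(+17.300°) = 0.2451, h₀ = 1.3232 rad.
Bracket: h₀ sin ϕ sin δ + cos ϕ cos δ sin h₀ = 1.3232×-0.61841×0.29737 + 0.78586×0.95476×0.96950 = -0.243332 + 0.727423 = 0.484091.
Q̄ = (S_0/π) × [bracket] = (1361/π) × 0.484091 = 209.7 W/m².

Q̄ ≈ 210 W/m²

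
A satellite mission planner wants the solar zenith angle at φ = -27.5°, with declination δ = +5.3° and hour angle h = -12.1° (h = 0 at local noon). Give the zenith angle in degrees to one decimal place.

θ_z = 34.8°

cos θ_z = sin φ sin δ + cos φ cos δ cos h = -0.042652 + 0.863596 = 0.820944.
θ_z = arccos(0.820944) = 34.8°.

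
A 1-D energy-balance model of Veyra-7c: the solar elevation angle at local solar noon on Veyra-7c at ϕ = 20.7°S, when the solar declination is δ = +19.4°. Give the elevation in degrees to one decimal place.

At local noon the hour angle is zero, so the zenith angle equals |ϕ − δ| = |-20.7° − (+19.400°)| = 40.100°.
Elevation = 90° − 40.100° = 49.9°.

49.9°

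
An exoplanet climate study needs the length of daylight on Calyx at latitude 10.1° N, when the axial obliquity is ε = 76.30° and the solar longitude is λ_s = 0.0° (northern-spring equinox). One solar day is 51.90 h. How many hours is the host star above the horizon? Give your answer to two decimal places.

Solar declination: sin δ = sin ε · sin λ_s = sin 76.30° × sin 0.0° = 0.00000, so δ = +0.000°.
cos H₀ = −tan φ · tan δ = −tan(+10.1°) × tan(+0.000°) = -0.0000, so H₀ = 1.5708 rad = 90.00°.
Daylight = 2H₀/(2π) × 51.90 h = (1.5708/π) × 51.90 = 25.95 h.

25.95 h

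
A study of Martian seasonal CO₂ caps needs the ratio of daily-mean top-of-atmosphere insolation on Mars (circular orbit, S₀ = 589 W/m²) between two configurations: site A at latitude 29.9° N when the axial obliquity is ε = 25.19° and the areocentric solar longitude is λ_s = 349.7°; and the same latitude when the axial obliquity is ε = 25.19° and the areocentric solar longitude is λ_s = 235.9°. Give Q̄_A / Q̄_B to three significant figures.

— Configuration A (φ=+29.9°):
sin δ = sin 25.19° × sin 349.7° = -0.07610, so δ = -4.365°.
cos H₀ = −tan(+29.9°) tan(-4.365°) = 0.0439, H₀ = 1.5269 rad.
Bracket: H₀ sin φ sin δ + cos φ cos δ sin H₀ = 1.5269×0.49849×-0.07610 + 0.86690×0.99710×0.99904 = -0.057923 + 0.863556 = 0.805633.
Q̄ = (S₀/π) × [bracket] = (589/π) × 0.805633 = 151.04 W/m².
— Configuration B (φ=+29.9°):
sin δ = sin 25.19° × sin 235.9° = -0.35244, so δ = -20.637°.
cos H₀ = −tan(+29.9°) tan(-20.637°) = 0.2166, H₀ = 1.3525 rad.
Bracket: H₀ sin φ sin δ + cos φ cos δ sin H₀ = 1.3525×0.49849×-0.35244 + 0.86690×0.93583×0.97627 = -0.237618 + 0.792020 = 0.554402.
Q̄ = (S₀/π) × [bracket] = (589/π) × 0.554402 = 103.94 W/m².
Ratio Q̄_A / Q̄_B = 151.04 / 103.94 = 1.453.

Q̄_A / Q̄_B ≈ 1.45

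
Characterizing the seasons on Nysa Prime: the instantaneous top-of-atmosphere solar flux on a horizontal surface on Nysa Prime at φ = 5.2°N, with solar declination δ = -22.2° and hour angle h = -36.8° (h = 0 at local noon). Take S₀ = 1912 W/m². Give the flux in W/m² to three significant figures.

1.35e+03 W/m²

cos θ_z = sin φ sin δ + cos φ cos δ cos h = -0.034245 + 0.738322 = 0.704077.
Flux = S₀ · cos θ_z = 1912 × 0.704077 = 1346 W/m².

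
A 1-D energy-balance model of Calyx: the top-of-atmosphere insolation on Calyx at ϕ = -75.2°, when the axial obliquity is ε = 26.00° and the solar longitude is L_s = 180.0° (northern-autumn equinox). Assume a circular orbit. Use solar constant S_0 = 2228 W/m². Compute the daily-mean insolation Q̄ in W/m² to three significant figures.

Q̄ ≈ 181 W/m²

Solar declination: sin δ = sin ε · sin L_s = sin 26.00° × sin 180.0° = 0.00000, so δ = +0.000°.
cos h₀ = −tan(-75.2°) tan(+0.000°) = 0.0000, h₀ = 1.5708 rad.
Bracket: h₀ sin ϕ sin δ + cos ϕ cos δ sin h₀ = 1.5708×-0.96682×0.00000 + 0.25545×1.00000×1.00000 = -0.000000 + 0.255450 = 0.255450.
Q̄ = (S_0/π) × [bracket] = (2228/π) × 0.255450 = 181.2 W/m².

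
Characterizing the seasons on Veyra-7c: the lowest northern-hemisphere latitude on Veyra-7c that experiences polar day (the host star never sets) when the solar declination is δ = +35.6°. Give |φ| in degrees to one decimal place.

Polar day requires cos H₀ = −tan φ tan δ ≤ −1, i.e. tan φ tan δ ≥ 1.
The boundary is |tan φ| · |tan δ| = 1, so |φ| = 90° − |δ| = 90° − 35.6° = 54.4° in the northern hemisphere.

|φ| = 54.4°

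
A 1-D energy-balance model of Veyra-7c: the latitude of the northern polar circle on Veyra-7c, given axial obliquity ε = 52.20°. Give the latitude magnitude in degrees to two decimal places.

The polar circle is the lowest latitude that experiences at least one full rotation of continuous daylight at the northern-summer solstice; it lies at |φ| = 90° − ε = 90° − 52.20° = 37.80°.

37.80°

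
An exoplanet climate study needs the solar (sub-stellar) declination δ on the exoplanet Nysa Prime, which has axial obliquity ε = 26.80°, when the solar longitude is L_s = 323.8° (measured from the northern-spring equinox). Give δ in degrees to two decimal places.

sin δ = sin ε · sin L_s = sin 26.80° × sin 323.8° = -0.266291.
δ = arcsin(-0.266291) = -15.44°.

δ = -15.44°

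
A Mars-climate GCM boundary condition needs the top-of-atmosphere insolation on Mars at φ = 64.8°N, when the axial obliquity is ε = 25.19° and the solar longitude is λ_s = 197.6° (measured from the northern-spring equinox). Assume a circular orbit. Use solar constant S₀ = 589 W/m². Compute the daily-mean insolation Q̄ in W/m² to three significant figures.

Solar declination: sin δ = sin ε · sin λ_s = sin 25.19° × sin 197.6° = -0.12870, so δ = -7.394°.
cos H₀ = −tan(+64.8°) tan(-7.394°) = 0.2758, H₀ = 1.2914 rad.
Bracket: H₀ sin φ sin δ + cos φ cos δ sin H₀ = 1.2914×0.90483×-0.12870 + 0.42578×0.99168×0.96122 = -0.150386 + 0.405863 = 0.255477.
Q̄ = (S₀/π) × [bracket] = (589/π) × 0.255477 = 47.90 W/m².

Q̄ ≈ 47.9 W/m²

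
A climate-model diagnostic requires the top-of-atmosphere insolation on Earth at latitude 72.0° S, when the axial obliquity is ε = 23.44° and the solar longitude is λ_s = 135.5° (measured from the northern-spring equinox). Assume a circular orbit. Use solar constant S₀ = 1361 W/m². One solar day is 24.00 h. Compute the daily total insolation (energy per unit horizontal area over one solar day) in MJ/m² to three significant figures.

Solar declination: sin δ = sin ε · sin λ_s = sin 23.44° × sin 135.5° = 0.27881, so δ = +16.189°.
cos H₀ = −tan(-72.0°) tan(+16.189°) = 0.8935, H₀ = 0.4656 rad.
Bracket: H₀ sin φ sin δ + cos φ cos δ sin H₀ = 0.4656×-0.95106×0.27881 + 0.30902×0.96035×0.44900 = -0.123461 + 0.133249 = 0.009788.
Q̄ = (S₀/π) × [bracket] = (1361/π) × 0.009788 = 4.2404 W/m².
Daily total = Q̄ × 24.00 h × 3600 s/h = 4.2404 × 24.00 × 3600 / 10⁶ = 0.3664 MJ/m².

0.366 MJ/m²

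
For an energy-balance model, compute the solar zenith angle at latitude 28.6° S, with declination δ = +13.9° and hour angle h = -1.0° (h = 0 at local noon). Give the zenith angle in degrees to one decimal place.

cos θ_z = sin ϕ sin δ + cos ϕ cos δ cos h = -0.114995 + 0.852143 = 0.737148.
θ_z = arccos(0.737148) = 42.5°.

θ_z = 42.5°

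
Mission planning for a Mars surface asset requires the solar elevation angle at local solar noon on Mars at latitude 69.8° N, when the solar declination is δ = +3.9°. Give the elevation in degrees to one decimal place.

24.1°

At local noon the hour angle is zero, so the zenith angle equals |ϕ − δ| = |+69.8° − (+3.900°)| = 65.900°.
Elevation = 90° − 65.900° = 24.1°.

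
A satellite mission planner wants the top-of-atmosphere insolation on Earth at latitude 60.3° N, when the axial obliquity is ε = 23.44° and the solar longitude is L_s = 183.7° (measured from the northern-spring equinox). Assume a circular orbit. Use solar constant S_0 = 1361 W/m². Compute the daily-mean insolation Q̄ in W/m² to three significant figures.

Q̄ ≈ 200 W/m²

Solar declination: sin δ = sin ε · sin L_s = sin 23.44° × sin 183.7° = -0.02567, so δ = -1.471°.
cos h₀ = −tan(+60.3°) tan(-1.471°) = 0.0450, h₀ = 1.5258 rad.
Bracket: h₀ sin ϕ sin δ + cos ϕ cos δ sin h₀ = 1.5258×0.86863×-0.02567 + 0.49546×0.99967×0.99899 = -0.034022 + 0.494796 = 0.460774.
Q̄ = (S_0/π) × [bracket] = (1361/π) × 0.460774 = 199.6 W/m².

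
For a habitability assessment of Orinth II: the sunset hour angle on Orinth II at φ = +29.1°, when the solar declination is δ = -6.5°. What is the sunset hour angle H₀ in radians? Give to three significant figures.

H₀ = 1.51 rad

cos H₀ = −tan φ · tan δ = −tan(+29.1°) × tan(-6.500°) = 0.0634, so H₀ = 1.5073 rad = 86.36°.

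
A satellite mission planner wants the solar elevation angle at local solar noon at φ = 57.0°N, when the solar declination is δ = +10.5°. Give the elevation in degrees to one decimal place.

43.5°

At local noon the hour angle is zero, so the zenith angle equals |φ − δ| = |+57.0° − (+10.500°)| = 46.500°.
Elevation = 90° − 46.500° = 43.5°.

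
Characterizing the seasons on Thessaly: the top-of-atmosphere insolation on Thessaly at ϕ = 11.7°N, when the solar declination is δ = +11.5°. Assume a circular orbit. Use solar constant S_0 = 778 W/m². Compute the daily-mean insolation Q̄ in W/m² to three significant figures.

Q̄ ≈ 254 W/m²

cos h₀ = −tan(+11.7°) tan(+11.500°) = -0.0421, h₀ = 1.6129 rad.
Bracket: h₀ sin ϕ sin δ + cos ϕ cos δ sin h₀ = 1.6129×0.20279×0.19937 + 0.97922×0.97992×0.99911 = 0.065210 + 0.958703 = 1.023913.
Q̄ = (S_0/π) × [bracket] = (778/π) × 1.023913 = 253.6 W/m².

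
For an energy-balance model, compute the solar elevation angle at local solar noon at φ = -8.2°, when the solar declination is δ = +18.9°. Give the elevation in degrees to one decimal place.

At local noon the hour angle is zero, so the zenith angle equals |φ − δ| = |-8.2° − (+18.900°)| = 27.100°.
Elevation = 90° − 27.100° = 62.9°.

62.9°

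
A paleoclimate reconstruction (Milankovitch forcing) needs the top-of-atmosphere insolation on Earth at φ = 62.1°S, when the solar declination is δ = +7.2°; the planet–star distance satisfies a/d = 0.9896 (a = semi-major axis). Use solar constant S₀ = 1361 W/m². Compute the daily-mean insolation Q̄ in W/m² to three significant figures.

cos H₀ = −tan(-62.1°) tan(+7.200°) = 0.2386, H₀ = 1.3299 rad.
Bracket: H₀ sin φ sin δ + cos φ cos δ sin H₀ = 1.3299×-0.88377×0.12533 + 0.46793×0.99211×0.97112 = -0.147304 + 0.450831 = 0.303527.
Inverse-square distance factor (a/d)² = 0.9896² = 0.979308.
Q̄ = (S₀/π) × 0.979308 × [bracket] = (1361/π) × 0.979308 × 0.303527 = 128.8 W/m².

Q̄ ≈ 129 W/m²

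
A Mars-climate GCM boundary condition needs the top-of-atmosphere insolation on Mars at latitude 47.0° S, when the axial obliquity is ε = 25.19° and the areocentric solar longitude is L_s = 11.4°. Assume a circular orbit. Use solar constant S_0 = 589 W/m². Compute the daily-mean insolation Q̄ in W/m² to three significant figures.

sin δ = sin 25.19° × sin 11.4° = 0.08413, so δ = +4.826°.
cos h₀ = −tan(-47.0°) tan(+4.826°) = 0.0905, h₀ = 1.4801 rad.
Bracket: h₀ sin ϕ sin δ + cos ϕ cos δ sin h₀ = 1.4801×-0.73135×0.08413 + 0.68200×0.99646×0.99589 = -0.091068 + 0.676793 = 0.585725.
Q̄ = (S_0/π) × [bracket] = (589/π) × 0.585725 = 109.8 W/m².

Q̄ ≈ 110 W/m²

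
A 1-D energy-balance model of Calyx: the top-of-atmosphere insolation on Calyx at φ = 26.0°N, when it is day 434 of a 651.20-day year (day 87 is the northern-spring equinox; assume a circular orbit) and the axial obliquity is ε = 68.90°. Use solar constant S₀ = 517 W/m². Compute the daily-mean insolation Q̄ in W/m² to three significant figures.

Solar longitude: λ_s = 360° × (434 − 87)/651.20 = 191.830°.
sin δ = sin 68.90° × sin 191.830° = -0.19127, so δ = -11.027°.
cos H₀ = −tan(+26.0°) tan(-11.027°) = 0.0950, H₀ = 1.4756 rad.
Bracket: H₀ sin φ sin δ + cos φ cos δ sin H₀ = 1.4756×0.43837×-0.19127 + 0.89879×0.98154×0.99547 = -0.123725 + 0.878202 = 0.754477.
Q̄ = (S₀/π) × [bracket] = (517/π) × 0.754477 = 124.2 W/m².

Q̄ ≈ 124 W/m²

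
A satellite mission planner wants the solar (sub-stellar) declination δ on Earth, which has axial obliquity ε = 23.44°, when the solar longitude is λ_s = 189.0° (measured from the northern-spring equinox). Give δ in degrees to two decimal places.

δ = -3.57°

sin δ = sin ε · sin λ_s = sin 23.44° × sin 189.0° = -0.062228.
δ = arcsin(-0.062228) = -3.57°.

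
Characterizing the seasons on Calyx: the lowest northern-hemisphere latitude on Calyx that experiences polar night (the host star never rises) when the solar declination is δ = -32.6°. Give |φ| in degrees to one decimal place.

Polar night requires cos H₀ = −tan φ tan δ ≥ 1, i.e. tan φ tan δ ≤ −1.
The boundary is |tan φ| · |tan δ| = 1, so |φ| = 90° − |δ| = 90° − 32.6° = 57.4° in the northern hemisphere.

|φ| = 57.4°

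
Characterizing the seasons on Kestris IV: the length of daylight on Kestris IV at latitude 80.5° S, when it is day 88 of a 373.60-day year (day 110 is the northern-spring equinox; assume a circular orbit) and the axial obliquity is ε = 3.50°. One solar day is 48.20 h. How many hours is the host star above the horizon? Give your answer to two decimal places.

26.13 h

Solar longitude: λ_s = 360° × (88 − 110)/373.60 = -21.199°, i.e. -21.199° + 360° = 338.801°.
sin δ = sin 3.50° × sin 338.801° = -0.02208, so δ = -1.265°.
cos H₀ = −tan φ · tan δ = −tan(-80.5°) × tan(-1.265°) = -0.1320, so H₀ = 1.7031 rad = 97.58°.
Daylight = 2H₀/(2π) × 48.20 h = (1.7031/π) × 48.20 = 26.13 h.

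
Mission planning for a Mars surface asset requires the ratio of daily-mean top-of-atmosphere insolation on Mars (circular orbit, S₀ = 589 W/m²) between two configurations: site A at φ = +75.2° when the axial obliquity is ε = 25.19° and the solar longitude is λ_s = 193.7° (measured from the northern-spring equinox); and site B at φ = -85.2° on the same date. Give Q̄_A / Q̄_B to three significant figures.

Q̄_A / Q̄_B ≈ 0.380

— Configuration A (φ=+75.2°):
Solar declination: sin δ = sin ε · sin λ_s = sin 25.19° × sin 193.7° = -0.10080, so δ = -5.785°.
cos H₀ = −tan(+75.2°) tan(-5.785°) = 0.3835, H₀ = 1.1772 rad.
Bracket: H₀ sin φ sin δ + cos φ cos δ sin H₀ = 1.1772×0.96682×-0.10080 + 0.25545×0.99491×0.92355 = -0.114725 + 0.234720 = 0.119995.
Q̄ = (S₀/π) × [bracket] = (589/π) × 0.119995 = 22.497 W/m².
— Configuration B (φ=-85.2°):
cos H₀ = −tan(-85.2°) tan(-5.785°) = -1.2066 ≤ −1 ⇒ polar day, H₀ = π.
Bracket: H₀ sin φ sin δ + cos φ cos δ sin H₀ = 3.1416×-0.99649×-0.10080 + 0.08368×0.99491×0.00000 = 0.315562 + 0.000000 = 0.315562.
Q̄ = (S₀/π) × [bracket] = (589/π) × 0.315562 = 59.163 W/m².
Ratio Q̄_A / Q̄_B = 22.497 / 59.163 = 0.3803.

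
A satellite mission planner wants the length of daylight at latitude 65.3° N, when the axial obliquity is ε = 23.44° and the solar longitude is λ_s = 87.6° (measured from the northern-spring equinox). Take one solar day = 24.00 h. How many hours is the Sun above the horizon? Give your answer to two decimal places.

21.38 h

Solar declination: sin δ = sin ε · sin λ_s = sin 23.44° × sin 87.6° = 0.39744, so δ = +23.418°.
cos H₀ = −tan φ · tan δ = −tan(+65.3°) × tan(+23.418°) = -0.9417, so H₀ = 2.7983 rad = 160.33°.
Daylight = 2H₀/(2π) × 24.00 h = (2.7983/π) × 24.00 = 21.38 h.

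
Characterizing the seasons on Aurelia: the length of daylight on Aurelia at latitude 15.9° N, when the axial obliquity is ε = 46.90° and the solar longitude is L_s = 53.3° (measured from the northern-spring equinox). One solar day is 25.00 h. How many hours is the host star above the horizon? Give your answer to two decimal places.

Solar declination: sin δ = sin ε · sin L_s = sin 46.90° × sin 53.3° = 0.58543, so δ = +35.833°.
cos h₀ = −tan ϕ · tan δ = −tan(+15.9°) × tan(+35.833°) = -0.2057, so h₀ = 1.7780 rad = 101.87°.
Daylight = 2h₀/(2π) × 25.00 h = (1.7780/π) × 25.00 = 14.15 h.

14.15 h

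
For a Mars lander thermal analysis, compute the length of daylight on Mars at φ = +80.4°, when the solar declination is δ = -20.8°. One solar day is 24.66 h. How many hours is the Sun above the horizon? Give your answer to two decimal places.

cos H₀ = −tan φ · tan δ = 2.2459 ≥ 1, so the Sun never rises (polar night) and H₀ = 0.
Daylight = 2H₀/(2π) × 24.66 h = (0.0000/π) × 24.66 = 0.00 h.

0.00 h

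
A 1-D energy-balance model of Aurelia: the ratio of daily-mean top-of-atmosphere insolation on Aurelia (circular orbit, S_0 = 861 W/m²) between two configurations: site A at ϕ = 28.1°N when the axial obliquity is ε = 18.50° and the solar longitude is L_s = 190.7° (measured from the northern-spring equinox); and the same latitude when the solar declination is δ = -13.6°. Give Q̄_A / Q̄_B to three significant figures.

— Configuration A (ϕ=+28.1°):
Solar declination: sin δ = sin ε · sin L_s = sin 18.50° × sin 190.7° = -0.05891, so δ = -3.377°.
cos h₀ = −tan(+28.1°) tan(-3.377°) = 0.0315, h₀ = 1.5393 rad.
Bracket: h₀ sin ϕ sin δ + cos ϕ cos δ sin h₀ = 1.5393×0.47101×-0.05891 + 0.88213×0.99826×0.99950 = -0.042711 + 0.880155 = 0.837444.
Q̄ = (S_0/π) × [bracket] = (861/π) × 0.837444 = 229.51 W/m².
— Configuration B (ϕ=+28.1°):
cos h₀ = −tan(+28.1°) tan(-13.600°) = 0.1292, h₀ = 1.4413 rad.
Bracket: h₀ sin ϕ sin δ + cos ϕ cos δ sin h₀ = 1.4413×0.47101×-0.23514 + 0.88213×0.97196×0.99162 = -0.159629 + 0.850210 = 0.690581.
Q̄ = (S_0/π) × [bracket] = (861/π) × 0.690581 = 189.26 W/m².
Ratio Q̄_A / Q̄_B = 229.51 / 189.26 = 1.213.

Q̄_A / Q̄_B ≈ 1.21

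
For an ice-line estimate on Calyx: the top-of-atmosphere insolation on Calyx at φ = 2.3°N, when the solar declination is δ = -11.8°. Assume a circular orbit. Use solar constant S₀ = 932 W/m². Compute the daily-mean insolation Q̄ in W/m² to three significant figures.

Q̄ ≈ 286 W/m²

cos H₀ = −tan(+2.3°) tan(-11.800°) = 0.0084, H₀ = 1.5624 rad.
Bracket: H₀ sin φ sin δ + cos φ cos δ sin H₀ = 1.5624×0.04013×-0.20450 + 0.99919×0.97887×0.99996 = -0.012822 + 0.978038 = 0.965216.
Q̄ = (S₀/π) × [bracket] = (932/π) × 0.965216 = 286.3 W/m².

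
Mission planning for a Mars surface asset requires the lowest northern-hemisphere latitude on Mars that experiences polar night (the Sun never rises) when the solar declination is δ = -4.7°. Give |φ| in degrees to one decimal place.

Polar night requires cos H₀ = −tan φ tan δ ≥ 1, i.e. tan φ tan δ ≤ −1.
The boundary is |tan φ| · |tan δ| = 1, so |φ| = 90° − |δ| = 90° − 4.7° = 85.3° in the northern hemisphere.

|φ| = 85.3°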